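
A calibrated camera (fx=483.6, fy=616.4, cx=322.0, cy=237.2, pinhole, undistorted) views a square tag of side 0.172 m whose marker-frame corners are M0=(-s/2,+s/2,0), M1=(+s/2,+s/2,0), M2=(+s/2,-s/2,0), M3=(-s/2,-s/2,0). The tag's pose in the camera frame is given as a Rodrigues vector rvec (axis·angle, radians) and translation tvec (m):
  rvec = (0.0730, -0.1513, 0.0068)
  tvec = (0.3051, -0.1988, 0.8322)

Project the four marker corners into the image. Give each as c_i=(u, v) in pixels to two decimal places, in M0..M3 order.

Intrinsics K: fx=483.6, fy=616.4, cx=322.0, cy=237.2
Marker side s = 0.172 m; corners in marker frame (Z=0):
  M0 = (-0.0860, +0.0860, 0)
  M1 = (+0.0860, +0.0860, 0)
  M2 = (+0.0860, -0.0860, 0)
  M3 = (-0.0860, -0.0860, 0)
rvec = (0.0730, -0.1513, 0.0068), |rvec| = θ = 0.16813 rad = 9.633°
Rodrigues: sinθ=0.16734, 1−cosθ=0.01410; R = I + sinθ·[k]× + (1−cosθ)·[k]×²:
    [+0.98856 -0.01228 -0.15034]
    [+0.00126 +0.99732 -0.07317]
    [+0.15084 +0.07214 +0.98592]
t = (0.3051, -0.1988, 0.8322) m
M0: Pc = R·M0+t = (+0.21903, -0.11314, +0.82543); u = 483.6·(+0.21903)/0.82543 + 322.0 = 450.3231, v = 616.4·(-0.11314)/0.82543 + 237.2 = 152.7124
M1: Pc = R·M1+t = (+0.38906, -0.11292, +0.85138); u = 483.6·(+0.38906)/0.85138 + 322.0 = 542.9945, v = 616.4·(-0.11292)/0.85138 + 237.2 = 155.4437
M2: Pc = R·M2+t = (+0.39117, -0.28446, +0.83897); u = 483.6·(+0.39117)/0.83897 + 322.0 = 547.4804, v = 616.4·(-0.28446)/0.83897 + 237.2 = 28.2028
M3: Pc = R·M3+t = (+0.22114, -0.28468, +0.81302); u = 483.6·(+0.22114)/0.81302 + 322.0 = 453.5377, v = 616.4·(-0.28468)/0.81302 + 237.2 = 21.3695

c0=(450.32, 152.71) c1=(542.99, 155.44) c2=(547.48, 28.20) c3=(453.54, 21.37)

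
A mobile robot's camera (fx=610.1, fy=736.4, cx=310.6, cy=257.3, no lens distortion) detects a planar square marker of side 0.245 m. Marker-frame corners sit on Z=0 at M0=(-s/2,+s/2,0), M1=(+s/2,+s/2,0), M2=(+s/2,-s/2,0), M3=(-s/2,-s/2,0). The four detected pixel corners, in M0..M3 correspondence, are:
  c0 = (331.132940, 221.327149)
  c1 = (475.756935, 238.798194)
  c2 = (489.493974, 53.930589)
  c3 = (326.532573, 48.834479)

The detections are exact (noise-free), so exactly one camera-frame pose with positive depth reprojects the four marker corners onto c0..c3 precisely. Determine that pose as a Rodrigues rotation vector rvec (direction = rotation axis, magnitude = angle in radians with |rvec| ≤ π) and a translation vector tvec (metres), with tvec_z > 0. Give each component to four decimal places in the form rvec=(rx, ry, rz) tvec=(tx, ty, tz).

rvec=(0.4845, 0.3301, 0.0348) tvec=(0.1462, -0.1468, 0.9692)

Intrinsics K: fx=610.1, fy=736.4, cx=310.6, cy=257.3
Marker side s = 0.245 m; corners in marker frame (Z=0):
  M0 = (-0.1225, +0.1225, 0)
  M1 = (+0.1225, +0.1225, 0)
  M2 = (+0.1225, -0.1225, 0)
  M3 = (-0.1225, -0.1225, 0)
Detected image corners:
  c0 = (331.132940, 221.327149) px
  c1 = (475.756935, 238.798194) px
  c2 = (489.493974, 53.930589) px
  c3 = (326.532573, 48.834479) px
Planar DLT: solve 8×8 A·h = b for H (H[2,2]=1):
  H  [+498.61264 +176.47451 +402.64873]
  H  [+3.51007 +795.51692 +145.73091]
  H  [-0.31283 +0.47738 +1.00000]
B = K⁻¹H; ‖b₁‖=1.031734, ‖b₂‖=1.031734; λ = 2/(‖b₁‖+‖b₂‖) = 0.969242, sign → tz>0 ⇒ λ=+0.969242
r₁ = λ·B[:,0] = (+0.94649,+0.11056,-0.30321); r₂ = λ·B[:,1] = (+0.04480,+0.88538,+0.46270)
r₃ = r₁×r₂ = (+0.31961,-0.45152,+0.83305); SVD([r₁ r₂ r₃]) → R = UVᵀ:
  R  [+0.94649 +0.04480 +0.31961]
  R  [+0.11056 +0.88538 -0.45152]
  R  [-0.30321 +0.46270 +0.83305]
t = (+0.14623, -0.14685, +0.96924) m
tr R = 2.664926; θ = arccos((tr R − 1)/2) = 0.587258 rad = 33.647°
axis k = ((R−Rᵀ)₃₂, (R−Rᵀ)₁₃, (R−Rᵀ)₂₁) / (2 sinθ) = (+0.824985, +0.562030, +0.059342)
rvec = θ·k = (+0.484479, +0.330057, +0.034849)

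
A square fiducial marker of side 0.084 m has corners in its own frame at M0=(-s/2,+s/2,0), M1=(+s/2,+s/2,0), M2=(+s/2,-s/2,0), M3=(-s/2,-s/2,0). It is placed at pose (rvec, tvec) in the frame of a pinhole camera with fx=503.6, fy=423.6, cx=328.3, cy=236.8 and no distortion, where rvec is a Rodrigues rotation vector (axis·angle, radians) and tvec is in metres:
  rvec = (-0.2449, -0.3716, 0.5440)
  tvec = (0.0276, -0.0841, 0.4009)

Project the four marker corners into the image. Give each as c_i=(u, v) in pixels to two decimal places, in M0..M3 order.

c0=(295.01, 155.49) c1=(380.90, 208.75) c2=(422.89, 141.28) c3=(345.21, 87.69)

Intrinsics K: fx=503.6, fy=423.6, cx=328.3, cy=236.8
Marker side s = 0.084 m; corners in marker frame (Z=0):
  M0 = (-0.0420, +0.0420, 0)
  M1 = (+0.0420, +0.0420, 0)
  M2 = (+0.0420, -0.0420, 0)
  M3 = (-0.0420, -0.0420, 0)
rvec = (-0.2449, -0.3716, 0.5440), |rvec| = θ = 0.70285 rad = 40.270°
Rodrigues: sinθ=0.64640, 1−cosθ=0.23700; R = I + sinθ·[k]× + (1−cosθ)·[k]×²:
    [+0.79178 -0.45664 -0.40567]
    [+0.54396 +0.82925 +0.12825]
    [+0.27784 -0.32221 +0.90498]
t = (0.0276, -0.0841, 0.4009) m
M0: Pc = R·M0+t = (-0.02483, -0.07212, +0.37570); u = 503.6·(-0.02483)/0.37570 + 328.3 = 295.0120, v = 423.6·(-0.07212)/0.37570 + 236.8 = 155.4869
M1: Pc = R·M1+t = (+0.04168, -0.02643, +0.39904); u = 503.6·(+0.04168)/0.39904 + 328.3 = 380.8962, v = 423.6·(-0.02643)/0.39904 + 236.8 = 208.7483
M2: Pc = R·M2+t = (+0.08003, -0.09608, +0.42610); u = 503.6·(+0.08003)/0.42610 + 328.3 = 422.8899, v = 423.6·(-0.09608)/0.42610 + 236.8 = 141.2822
M3: Pc = R·M3+t = (+0.01352, -0.14177, +0.40276); u = 503.6·(+0.01352)/0.40276 + 328.3 = 345.2104, v = 423.6·(-0.14177)/0.40276 + 236.8 = 87.6905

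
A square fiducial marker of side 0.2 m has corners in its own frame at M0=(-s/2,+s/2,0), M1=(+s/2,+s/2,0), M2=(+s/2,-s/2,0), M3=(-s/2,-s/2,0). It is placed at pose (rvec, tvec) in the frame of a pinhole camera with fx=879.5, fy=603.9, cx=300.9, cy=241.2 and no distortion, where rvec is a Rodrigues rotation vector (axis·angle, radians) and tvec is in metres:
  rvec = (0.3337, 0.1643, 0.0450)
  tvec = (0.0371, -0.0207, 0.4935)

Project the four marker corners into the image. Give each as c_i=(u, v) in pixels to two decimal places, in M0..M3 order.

Intrinsics K: fx=879.5, fy=603.9, cx=300.9, cy=241.2
Marker side s = 0.2 m; corners in marker frame (Z=0):
  M0 = (-0.1000, +0.1000, 0)
  M1 = (+0.1000, +0.1000, 0)
  M2 = (+0.1000, -0.1000, 0)
  M3 = (-0.1000, -0.1000, 0)
rvec = (0.3337, 0.1643, 0.0450), |rvec| = θ = 0.37467 rad = 21.467°
Rodrigues: sinθ=0.36596, 1−cosθ=0.06937; R = I + sinθ·[k]× + (1−cosθ)·[k]×²:
    [+0.98566 -0.01686 +0.16790]
    [+0.07105 +0.94397 -0.32229]
    [-0.15306 +0.32960 +0.93163]
t = (0.0371, -0.0207, 0.4935) m
M0: Pc = R·M0+t = (-0.06315, +0.06659, +0.54177); u = 879.5·(-0.06315)/0.54177 + 300.9 = 198.3795, v = 603.9·(+0.06659)/0.54177 + 241.2 = 315.4294
M1: Pc = R·M1+t = (+0.13398, +0.08080, +0.51115); u = 879.5·(+0.13398)/0.51115 + 300.9 = 531.4281, v = 603.9·(+0.08080)/0.51115 + 241.2 = 336.6629
M2: Pc = R·M2+t = (+0.13735, -0.10799, +0.44523); u = 879.5·(+0.13735)/0.44523 + 300.9 = 572.2205, v = 603.9·(-0.10799)/0.44523 + 241.2 = 94.7232
M3: Pc = R·M3+t = (-0.05978, -0.12220, +0.47585); u = 879.5·(-0.05978)/0.47585 + 300.9 = 190.4096, v = 603.9·(-0.12220)/0.47585 + 241.2 = 86.1127

c0=(198.38, 315.43) c1=(531.43, 336.66) c2=(572.22, 94.72) c3=(190.41, 86.11)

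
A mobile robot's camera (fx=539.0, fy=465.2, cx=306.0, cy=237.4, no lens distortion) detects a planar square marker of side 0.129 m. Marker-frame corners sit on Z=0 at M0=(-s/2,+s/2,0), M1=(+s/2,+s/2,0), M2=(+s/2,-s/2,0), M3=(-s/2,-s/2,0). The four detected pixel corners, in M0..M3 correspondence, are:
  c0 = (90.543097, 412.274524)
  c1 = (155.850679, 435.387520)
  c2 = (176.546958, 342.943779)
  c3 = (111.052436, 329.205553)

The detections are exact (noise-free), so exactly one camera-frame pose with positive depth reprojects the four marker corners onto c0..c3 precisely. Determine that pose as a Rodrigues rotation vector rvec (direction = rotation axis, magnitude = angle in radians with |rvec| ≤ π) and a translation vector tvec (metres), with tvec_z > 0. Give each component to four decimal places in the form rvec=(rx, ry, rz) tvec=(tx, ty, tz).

Intrinsics K: fx=539.0, fy=465.2, cx=306.0, cy=237.4
Marker side s = 0.129 m; corners in marker frame (Z=0):
  M0 = (-0.0645, +0.0645, 0)
  M1 = (+0.0645, +0.0645, 0)
  M2 = (+0.0645, -0.0645, 0)
  M3 = (-0.0645, -0.0645, 0)
Detected image corners:
  c0 = (90.543097, 412.274524) px
  c1 = (155.850679, 435.387520) px
  c2 = (176.546958, 342.943779) px
  c3 = (111.052436, 329.205553) px
Planar DLT: solve 8×8 A·h = b for H (H[2,2]=1):
  H  [+402.71908 -189.56654 +131.99957]
  H  [-154.47392 +593.37664 +378.85500]
  H  [-0.78111 -0.22391 +1.00000]
B = K⁻¹H; ‖b₁‖=1.425518, ‖b₂‖=1.425518; λ = 2/(‖b₁‖+‖b₂‖) = 0.701499, sign → tz>0 ⇒ λ=+0.701499
r₁ = λ·B[:,0] = (+0.83521,+0.04669,-0.54795); r₂ = λ·B[:,1] = (-0.15755,+0.97494,-0.15707)
r₃ = r₁×r₂ = (+0.52688,+0.21751,+0.82164); SVD([r₁ r₂ r₃]) → R = UVᵀ:
  R  [+0.83521 -0.15755 +0.52688]
  R  [+0.04669 +0.97494 +0.21751]
  R  [-0.54795 -0.15707 +0.82164]
t = (-0.22646, +0.21331, +0.70150) m
tr R = 2.631786; θ = arccos((tr R − 1)/2) = 0.616525 rad = 35.324°
axis k = ((R−Rᵀ)₃₂, (R−Rᵀ)₁₃, (R−Rᵀ)₂₁) / (2 sinθ) = (-0.323922, +0.929453, +0.176610)
rvec = θ·k = (-0.199706, +0.573031, +0.108884)

rvec=(-0.1997, 0.5730, 0.1089) tvec=(-0.2265, 0.2133, 0.7015)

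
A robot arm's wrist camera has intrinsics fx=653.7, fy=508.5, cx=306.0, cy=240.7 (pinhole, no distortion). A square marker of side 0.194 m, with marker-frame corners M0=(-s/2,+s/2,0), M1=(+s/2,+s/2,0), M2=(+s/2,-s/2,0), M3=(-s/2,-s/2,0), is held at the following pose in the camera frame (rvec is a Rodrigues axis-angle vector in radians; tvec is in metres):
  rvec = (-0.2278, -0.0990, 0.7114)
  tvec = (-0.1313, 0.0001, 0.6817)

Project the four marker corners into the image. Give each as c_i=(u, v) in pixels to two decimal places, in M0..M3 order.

Intrinsics K: fx=653.7, fy=508.5, cx=306.0, cy=240.7
Marker side s = 0.194 m; corners in marker frame (Z=0):
  M0 = (-0.0970, +0.0970, 0)
  M1 = (+0.0970, +0.0970, 0)
  M2 = (+0.0970, -0.0970, 0)
  M3 = (-0.0970, -0.0970, 0)
rvec = (-0.2278, -0.0990, 0.7114), |rvec| = θ = 0.75351 rad = 43.173°
Rodrigues: sinθ=0.68421, 1−cosθ=0.27071; R = I + sinθ·[k]× + (1−cosθ)·[k]×²:
    [+0.75403 -0.63521 -0.16716]
    [+0.65672 +0.73396 +0.17327]
    [+0.01263 -0.24043 +0.97059]
t = (-0.1313, 0.0001, 0.6817) m
M0: Pc = R·M0+t = (-0.26606, +0.00759, +0.65715); u = 653.7·(-0.26606)/0.65715 + 306.0 = 41.3417, v = 508.5·(+0.00759)/0.65715 + 240.7 = 246.5751
M1: Pc = R·M1+t = (-0.11977, +0.13500, +0.65960); u = 653.7·(-0.11977)/0.65960 + 306.0 = 187.2973, v = 508.5·(+0.13500)/0.65960 + 240.7 = 344.7707
M2: Pc = R·M2+t = (+0.00346, -0.00739, +0.70625); u = 653.7·(+0.00346)/0.70625 + 306.0 = 309.1994, v = 508.5·(-0.00739)/0.70625 + 240.7 = 235.3773
M3: Pc = R·M3+t = (-0.14283, -0.13480, +0.70380); u = 653.7·(-0.14283)/0.70380 + 306.0 = 173.3410, v = 508.5·(-0.13480)/0.70380 + 240.7 = 143.3086

c0=(41.34, 246.58) c1=(187.30, 344.77) c2=(309.20, 235.38) c3=(173.34, 143.31)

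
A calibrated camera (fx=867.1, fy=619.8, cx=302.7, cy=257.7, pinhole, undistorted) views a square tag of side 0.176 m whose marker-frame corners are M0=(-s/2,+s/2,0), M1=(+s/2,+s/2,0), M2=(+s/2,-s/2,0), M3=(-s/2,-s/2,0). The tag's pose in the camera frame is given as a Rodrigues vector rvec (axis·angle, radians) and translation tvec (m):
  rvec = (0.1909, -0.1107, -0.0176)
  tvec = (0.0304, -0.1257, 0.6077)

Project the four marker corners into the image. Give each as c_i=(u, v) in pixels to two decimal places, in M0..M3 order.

c0=(223.12, 220.56) c1=(464.72, 216.86) c2=(472.00, 36.24) c3=(216.71, 34.24)

Intrinsics K: fx=867.1, fy=619.8, cx=302.7, cy=257.7
Marker side s = 0.176 m; corners in marker frame (Z=0):
  M0 = (-0.0880, +0.0880, 0)
  M1 = (+0.0880, +0.0880, 0)
  M2 = (+0.0880, -0.0880, 0)
  M3 = (-0.0880, -0.0880, 0)
rvec = (0.1909, -0.1107, -0.0176), |rvec| = θ = 0.22138 rad = 12.684°
Rodrigues: sinθ=0.21957, 1−cosθ=0.02440; R = I + sinθ·[k]× + (1−cosθ)·[k]×²:
    [+0.99374 +0.00693 -0.11147]
    [-0.02798 +0.98170 -0.18837]
    [+0.10812 +0.19031 +0.97575]
t = (0.0304, -0.1257, 0.6077) m
M0: Pc = R·M0+t = (-0.05644, -0.03685, +0.61493); u = 867.1·(-0.05644)/0.61493 + 302.7 = 223.1165, v = 619.8·(-0.03685)/0.61493 + 257.7 = 220.5600
M1: Pc = R·M1+t = (+0.11846, -0.04177, +0.63396); u = 867.1·(+0.11846)/0.63396 + 302.7 = 464.7226, v = 619.8·(-0.04177)/0.63396 + 257.7 = 216.8605
M2: Pc = R·M2+t = (+0.11724, -0.21455, +0.60047); u = 867.1·(+0.11724)/0.60047 + 302.7 = 471.9985, v = 619.8·(-0.21455)/0.60047 + 257.7 = 36.2406
M3: Pc = R·M3+t = (-0.05766, -0.20963, +0.58144); u = 867.1·(-0.05766)/0.58144 + 302.7 = 216.7120, v = 619.8·(-0.20963)/0.58144 + 257.7 = 34.2417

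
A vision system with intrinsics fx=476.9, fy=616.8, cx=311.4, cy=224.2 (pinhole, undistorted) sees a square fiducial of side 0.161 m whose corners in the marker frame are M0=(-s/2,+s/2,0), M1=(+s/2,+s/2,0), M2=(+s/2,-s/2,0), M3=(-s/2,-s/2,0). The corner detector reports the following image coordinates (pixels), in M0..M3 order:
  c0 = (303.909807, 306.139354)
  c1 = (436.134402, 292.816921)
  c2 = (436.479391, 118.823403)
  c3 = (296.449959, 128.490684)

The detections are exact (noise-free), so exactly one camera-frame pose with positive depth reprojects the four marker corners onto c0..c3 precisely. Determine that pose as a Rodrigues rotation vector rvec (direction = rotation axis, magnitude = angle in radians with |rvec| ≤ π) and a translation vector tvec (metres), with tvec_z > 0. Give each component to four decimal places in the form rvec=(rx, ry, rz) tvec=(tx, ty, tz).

Intrinsics K: fx=476.9, fy=616.8, cx=311.4, cy=224.2
Marker side s = 0.161 m; corners in marker frame (Z=0):
  M0 = (-0.0805, +0.0805, 0)
  M1 = (+0.0805, +0.0805, 0)
  M2 = (+0.0805, -0.0805, 0)
  M3 = (-0.0805, -0.0805, 0)
Detected image corners:
  c0 = (303.909807, 306.139354) px
  c1 = (436.134402, 292.816921) px
  c2 = (436.479391, 118.823403) px
  c3 = (296.449959, 128.490684) px
Planar DLT: solve 8×8 A·h = b for H (H[2,2]=1):
  H  [+900.84937 +151.47282 +369.12744]
  H  [-39.52907 +1166.41922 +213.98923]
  H  [+0.15215 +0.35214 +1.00000]
B = K⁻¹H; ‖b₁‖=1.800042, ‖b₂‖=1.800042; λ = 2/(‖b₁‖+‖b₂‖) = 0.555543, sign → tz>0 ⇒ λ=+0.555543
r₁ = λ·B[:,0] = (+0.99421,-0.06633,+0.08452); r₂ = λ·B[:,1] = (+0.04871,+0.97947,+0.19563)
r₃ = r₁×r₂ = (-0.09576,-0.19038,+0.97703); SVD([r₁ r₂ r₃]) → R = UVᵀ:
  R  [+0.99421 +0.04871 -0.09576]
  R  [-0.06633 +0.97947 -0.19038]
  R  [+0.08452 +0.19563 +0.97703]
t = (+0.06725, -0.00920, +0.55554) m
tr R = 2.950707; θ = arccos((tr R − 1)/2) = 0.222478 rad = 12.747°
axis k = ((R−Rᵀ)₃₂, (R−Rᵀ)₁₃, (R−Rᵀ)₂₁) / (2 sinθ) = (+0.874721, -0.408543, -0.260684)
rvec = θ·k = (+0.194606, -0.090892, -0.057996)

rvec=(0.1946, -0.0909, -0.0580) tvec=(0.0672, -0.0092, 0.5555)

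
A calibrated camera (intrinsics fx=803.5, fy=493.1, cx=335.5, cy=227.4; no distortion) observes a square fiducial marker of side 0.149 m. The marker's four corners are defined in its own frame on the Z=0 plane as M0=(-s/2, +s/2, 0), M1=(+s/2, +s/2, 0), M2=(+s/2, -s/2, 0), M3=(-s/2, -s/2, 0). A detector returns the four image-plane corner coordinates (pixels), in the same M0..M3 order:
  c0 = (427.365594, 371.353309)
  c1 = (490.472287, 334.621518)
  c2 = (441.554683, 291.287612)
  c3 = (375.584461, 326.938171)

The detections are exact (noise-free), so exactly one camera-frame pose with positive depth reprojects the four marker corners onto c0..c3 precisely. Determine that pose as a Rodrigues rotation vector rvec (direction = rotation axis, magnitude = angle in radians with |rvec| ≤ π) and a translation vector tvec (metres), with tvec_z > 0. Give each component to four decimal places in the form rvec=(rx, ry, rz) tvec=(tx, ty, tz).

Intrinsics K: fx=803.5, fy=493.1, cx=335.5, cy=227.4
Marker side s = 0.149 m; corners in marker frame (Z=0):
  M0 = (-0.0745, +0.0745, 0)
  M1 = (+0.0745, +0.0745, 0)
  M2 = (+0.0745, -0.0745, 0)
  M3 = (-0.0745, -0.0745, 0)
Detected image corners:
  c0 = (427.365594, 371.353309) px
  c1 = (490.472287, 334.621518) px
  c2 = (441.554683, 291.287612) px
  c3 = (375.584461, 326.938171) px
Planar DLT: solve 8×8 A·h = b for H (H[2,2]=1):
  H  [+541.54510 +382.27098 +434.53805]
  H  [-160.12960 +328.38293 +330.88081]
  H  [+0.25009 +0.10268 +1.00000]
B = K⁻¹H; ‖b₁‖=0.761975, ‖b₂‖=0.761975; λ = 2/(‖b₁‖+‖b₂‖) = 1.312380, sign → tz>0 ⇒ λ=+1.312380
r₁ = λ·B[:,0] = (+0.74748,-0.57754,+0.32821); r₂ = λ·B[:,1] = (+0.56811,+0.81185,+0.13475)
r₃ = r₁×r₂ = (-0.34428,+0.08574,+0.93494); SVD([r₁ r₂ r₃]) → R = UVᵀ:
  R  [+0.74748 +0.56811 -0.34428]
  R  [-0.57754 +0.81185 +0.08574]
  R  [+0.32821 +0.13475 +0.93494]
t = (+0.16176, +0.27541, +1.31238) m
tr R = 2.494267; θ = arccos((tr R − 1)/2) = 0.727058 rad = 41.657°
axis k = ((R−Rᵀ)₃₂, (R−Rᵀ)₁₃, (R−Rᵀ)₂₁) / (2 sinθ) = (+0.036868, -0.505881, -0.861815)
rvec = θ·k = (+0.026805, -0.367805, -0.626589)

rvec=(0.0268, -0.3678, -0.6266) tvec=(0.1618, 0.2754, 1.3124)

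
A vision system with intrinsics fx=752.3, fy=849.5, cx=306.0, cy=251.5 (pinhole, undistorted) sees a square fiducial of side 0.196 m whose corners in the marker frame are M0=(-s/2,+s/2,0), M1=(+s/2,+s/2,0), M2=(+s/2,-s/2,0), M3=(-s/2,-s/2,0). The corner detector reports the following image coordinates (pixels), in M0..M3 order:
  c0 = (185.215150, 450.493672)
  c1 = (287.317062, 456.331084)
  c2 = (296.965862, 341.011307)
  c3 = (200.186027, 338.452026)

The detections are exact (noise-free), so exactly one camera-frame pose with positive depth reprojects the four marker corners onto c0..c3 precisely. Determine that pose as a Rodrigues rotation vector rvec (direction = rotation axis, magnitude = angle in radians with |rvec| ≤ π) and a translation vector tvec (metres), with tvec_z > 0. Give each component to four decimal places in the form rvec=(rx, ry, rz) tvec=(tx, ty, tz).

Intrinsics K: fx=752.3, fy=849.5, cx=306.0, cy=251.5
Marker side s = 0.196 m; corners in marker frame (Z=0):
  M0 = (-0.0980, +0.0980, 0)
  M1 = (+0.0980, +0.0980, 0)
  M2 = (+0.0980, -0.0980, 0)
  M3 = (-0.0980, -0.0980, 0)
Detected image corners:
  c0 = (185.215150, 450.493672) px
  c1 = (287.317062, 456.331084) px
  c2 = (296.965862, 341.011307) px
  c3 = (200.186027, 338.452026) px
Planar DLT: solve 8×8 A·h = b for H (H[2,2]=1):
  H  [+473.89554 -133.27637 +241.93122]
  H  [-32.91621 +464.90645 +394.92884]
  H  [-0.13642 -0.28995 +1.00000]
B = K⁻¹H; ‖b₁‖=0.698862, ‖b₂‖=0.698862; λ = 2/(‖b₁‖+‖b₂‖) = 1.430898, sign → tz>0 ⇒ λ=+1.430898
r₁ = λ·B[:,0] = (+0.98076,+0.00235,-0.19520); r₂ = λ·B[:,1] = (-0.08474,+0.90592,-0.41489)
r₃ = r₁×r₂ = (+0.17586,+0.42345,+0.88869); SVD([r₁ r₂ r₃]) → R = UVᵀ:
  R  [+0.98076 -0.08474 +0.17586]
  R  [+0.00235 +0.90592 +0.42345]
  R  [-0.19520 -0.41489 +0.88869]
t = (-0.12186, +0.24159, +1.43090) m
tr R = 2.775368; θ = arccos((tr R − 1)/2) = 0.478505 rad = 27.416°
axis k = ((R−Rᵀ)₃₂, (R−Rᵀ)₁₃, (R−Rᵀ)₂₁) / (2 sinθ) = (-0.910334, +0.402926, +0.094564)
rvec = θ·k = (-0.435600, +0.192802, +0.045250)

rvec=(-0.4356, 0.1928, 0.0452) tvec=(-0.1219, 0.2416, 1.4309)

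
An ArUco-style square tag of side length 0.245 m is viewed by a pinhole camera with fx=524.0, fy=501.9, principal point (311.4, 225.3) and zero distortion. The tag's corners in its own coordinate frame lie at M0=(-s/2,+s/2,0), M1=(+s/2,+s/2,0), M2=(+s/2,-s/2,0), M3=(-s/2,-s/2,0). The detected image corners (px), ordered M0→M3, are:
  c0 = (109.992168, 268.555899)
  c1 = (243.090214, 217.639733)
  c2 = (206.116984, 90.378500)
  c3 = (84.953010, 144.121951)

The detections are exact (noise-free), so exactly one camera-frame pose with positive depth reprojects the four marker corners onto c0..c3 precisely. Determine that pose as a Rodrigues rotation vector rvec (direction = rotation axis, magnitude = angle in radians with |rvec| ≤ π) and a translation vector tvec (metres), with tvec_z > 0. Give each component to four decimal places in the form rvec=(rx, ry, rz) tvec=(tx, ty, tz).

rvec=(-0.2535, 0.2491, -0.3342) tvec=(-0.2531, -0.0812, 0.8681)

Intrinsics K: fx=524.0, fy=501.9, cx=311.4, cy=225.3
Marker side s = 0.245 m; corners in marker frame (Z=0):
  M0 = (-0.1225, +0.1225, 0)
  M1 = (+0.1225, +0.1225, 0)
  M2 = (+0.1225, -0.1225, 0)
  M3 = (-0.1225, -0.1225, 0)
Detected image corners:
  c0 = (109.992168, 268.555899) px
  c1 = (243.090214, 217.639733) px
  c2 = (206.116984, 90.378500) px
  c3 = (84.953010, 144.121951) px
Planar DLT: solve 8×8 A·h = b for H (H[2,2]=1):
  H  [+481.22315 +73.12509 +158.64134]
  H  [-254.88542 +454.48339 +178.37956]
  H  [-0.22791 -0.32757 +1.00000]
B = K⁻¹H; ‖b₁‖=1.151913, ‖b₂‖=1.151913; λ = 2/(‖b₁‖+‖b₂‖) = 0.868121, sign → tz>0 ⇒ λ=+0.868121
r₁ = λ·B[:,0] = (+0.91483,-0.35205,-0.19785); r₂ = λ·B[:,1] = (+0.29014,+0.91376,-0.28437)
r₃ = r₁×r₂ = (+0.28090,+0.20274,+0.93808); SVD([r₁ r₂ r₃]) → R = UVᵀ:
  R  [+0.91483 +0.29014 +0.28090]
  R  [-0.35205 +0.91376 +0.20274]
  R  [-0.19785 -0.28437 +0.93808]
t = (-0.25308, -0.08116, +0.86812) m
tr R = 2.766665; θ = arccos((tr R − 1)/2) = 0.487872 rad = 27.953°
axis k = ((R−Rᵀ)₃₂, (R−Rᵀ)₁₃, (R−Rᵀ)₂₁) / (2 sinθ) = (-0.519590, +0.510671, -0.685012)
rvec = θ·k = (-0.253493, +0.249142, -0.334198)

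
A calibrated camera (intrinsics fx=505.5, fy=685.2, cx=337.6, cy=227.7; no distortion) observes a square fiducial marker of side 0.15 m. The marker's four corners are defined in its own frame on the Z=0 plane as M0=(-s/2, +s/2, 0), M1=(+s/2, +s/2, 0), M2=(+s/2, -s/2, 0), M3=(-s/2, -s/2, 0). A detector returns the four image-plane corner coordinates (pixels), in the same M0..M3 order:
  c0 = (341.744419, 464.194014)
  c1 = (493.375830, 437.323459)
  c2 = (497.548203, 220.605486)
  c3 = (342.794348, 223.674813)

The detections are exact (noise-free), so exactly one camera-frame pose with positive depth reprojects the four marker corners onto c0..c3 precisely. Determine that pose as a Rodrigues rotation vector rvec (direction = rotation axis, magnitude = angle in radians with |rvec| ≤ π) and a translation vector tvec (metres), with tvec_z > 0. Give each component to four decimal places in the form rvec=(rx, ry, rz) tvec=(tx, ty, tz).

rvec=(0.0661, -0.3190, -0.0053) tvec=(0.0751, 0.0712, 0.4451)

Intrinsics K: fx=505.5, fy=685.2, cx=337.6, cy=227.7
Marker side s = 0.15 m; corners in marker frame (Z=0):
  M0 = (-0.0750, +0.0750, 0)
  M1 = (+0.0750, +0.0750, 0)
  M2 = (+0.0750, -0.0750, 0)
  M3 = (-0.0750, -0.0750, 0)
Detected image corners:
  c0 = (341.744419, 464.194014) px
  c1 = (493.375830, 437.323459) px
  c2 = (497.548203, 220.605486) px
  c3 = (342.794348, 223.674813) px
Planar DLT: solve 8×8 A·h = b for H (H[2,2]=1):
  H  [+1315.94232 +43.98414 +422.89403]
  H  [+136.09420 +1569.69001 +337.32217]
  H  [+0.70374 +0.14788 +1.00000]
B = K⁻¹H; ‖b₁‖=2.246611, ‖b₂‖=2.246611; λ = 2/(‖b₁‖+‖b₂‖) = 0.445115, sign → tz>0 ⇒ λ=+0.445115
r₁ = λ·B[:,0] = (+0.94954,-0.01569,+0.31325); r₂ = λ·B[:,1] = (-0.00523,+0.99782,+0.06582)
r₃ = r₁×r₂ = (-0.31360,-0.06414,+0.94739); SVD([r₁ r₂ r₃]) → R = UVᵀ:
  R  [+0.94954 -0.00523 -0.31360]
  R  [-0.01569 +0.99782 -0.06414]
  R  [+0.31325 +0.06582 +0.94739]
t = (+0.07511, +0.07121, +0.44511) m
tr R = 2.894748; θ = arccos((tr R − 1)/2) = 0.325865 rad = 18.671°
axis k = ((R−Rᵀ)₃₂, (R−Rᵀ)₁₃, (R−Rᵀ)₂₁) / (2 sinθ) = (+0.202985, -0.979046, -0.016332)
rvec = θ·k = (+0.066146, -0.319037, -0.005322)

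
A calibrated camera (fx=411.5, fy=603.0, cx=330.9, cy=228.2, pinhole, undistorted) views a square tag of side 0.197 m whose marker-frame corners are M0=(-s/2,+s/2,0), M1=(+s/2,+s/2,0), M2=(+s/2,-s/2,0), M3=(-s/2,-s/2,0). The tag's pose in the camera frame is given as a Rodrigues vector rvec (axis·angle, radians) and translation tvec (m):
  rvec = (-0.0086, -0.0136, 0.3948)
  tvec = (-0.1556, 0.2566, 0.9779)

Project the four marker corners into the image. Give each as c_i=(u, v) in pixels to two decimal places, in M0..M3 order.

Intrinsics K: fx=411.5, fy=603.0, cx=330.9, cy=228.2
Marker side s = 0.197 m; corners in marker frame (Z=0):
  M0 = (-0.0985, +0.0985, 0)
  M1 = (+0.0985, +0.0985, 0)
  M2 = (+0.0985, -0.0985, 0)
  M3 = (-0.0985, -0.0985, 0)
rvec = (-0.0086, -0.0136, 0.3948), |rvec| = θ = 0.39513 rad = 22.639°
Rodrigues: sinθ=0.38493, 1−cosθ=0.07705; R = I + sinθ·[k]× + (1−cosθ)·[k]×²:
    [+0.92298 -0.38455 -0.01492]
    [+0.38466 +0.92304 +0.00573]
    [+0.01157 -0.01103 +0.99987]
t = (-0.1556, 0.2566, 0.9779) m
M0: Pc = R·M0+t = (-0.28439, +0.30963, +0.97567); u = 411.5·(-0.28439)/0.97567 + 330.9 = 210.9549, v = 603.0·(+0.30963)/0.97567 + 228.2 = 419.5619
M1: Pc = R·M1+t = (-0.10256, +0.38541, +0.97795); u = 411.5·(-0.10256)/0.97795 + 330.9 = 287.7434, v = 603.0·(+0.38541)/0.97795 + 228.2 = 465.8406
M2: Pc = R·M2+t = (-0.02681, +0.20357, +0.98013); u = 411.5·(-0.02681)/0.98013 + 330.9 = 319.6448, v = 603.0·(+0.20357)/0.98013 + 228.2 = 353.4418
M3: Pc = R·M3+t = (-0.20864, +0.12779, +0.97785); u = 411.5·(-0.20864)/0.97785 + 330.9 = 243.1013, v = 603.0·(+0.12779)/0.97785 + 228.2 = 307.0039

c0=(210.95, 419.56) c1=(287.74, 465.84) c2=(319.64, 353.44) c3=(243.10, 307.00)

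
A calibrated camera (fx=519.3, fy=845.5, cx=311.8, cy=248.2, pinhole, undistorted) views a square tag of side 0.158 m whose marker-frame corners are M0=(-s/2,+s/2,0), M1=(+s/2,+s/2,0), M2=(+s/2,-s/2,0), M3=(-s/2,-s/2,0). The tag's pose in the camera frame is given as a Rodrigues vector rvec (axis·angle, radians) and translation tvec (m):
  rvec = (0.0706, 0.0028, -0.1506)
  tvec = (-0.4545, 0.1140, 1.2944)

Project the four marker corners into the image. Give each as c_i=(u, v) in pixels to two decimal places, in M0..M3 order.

Intrinsics K: fx=519.3, fy=845.5, cx=311.8, cy=248.2
Marker side s = 0.158 m; corners in marker frame (Z=0):
  M0 = (-0.0790, +0.0790, 0)
  M1 = (+0.0790, +0.0790, 0)
  M2 = (+0.0790, -0.0790, 0)
  M3 = (-0.0790, -0.0790, 0)
rvec = (0.0706, 0.0028, -0.1506), |rvec| = θ = 0.16635 rad = 9.531°
Rodrigues: sinθ=0.16558, 1−cosθ=0.01380; R = I + sinθ·[k]× + (1−cosθ)·[k]×²:
    [+0.98868 +0.15000 -0.00252]
    [-0.14981 +0.98620 -0.07049]
    [-0.00809 +0.07006 +0.99751]
t = (-0.4545, 0.1140, 1.2944) m
M0: Pc = R·M0+t = (-0.52076, +0.20374, +1.30057); u = 519.3·(-0.52076)/1.30057 + 311.8 = 103.8701, v = 845.5·(+0.20374)/1.30057 + 248.2 = 380.6538
M1: Pc = R·M1+t = (-0.36454, +0.18007, +1.29930); u = 519.3·(-0.36454)/1.29930 + 311.8 = 166.0999, v = 845.5·(+0.18007)/1.29930 + 248.2 = 365.3814
M2: Pc = R·M2+t = (-0.38824, +0.02426, +1.28823); u = 519.3·(-0.38824)/1.28823 + 311.8 = 155.2937, v = 845.5·(+0.02426)/1.28823 + 248.2 = 264.1195
M3: Pc = R·M3+t = (-0.54446, +0.04793, +1.28950); u = 519.3·(-0.54446)/1.28950 + 311.8 = 92.5404, v = 845.5·(+0.04793)/1.28950 + 248.2 = 279.6234

c0=(103.87, 380.65) c1=(166.10, 365.38) c2=(155.29, 264.12) c3=(92.54, 279.62)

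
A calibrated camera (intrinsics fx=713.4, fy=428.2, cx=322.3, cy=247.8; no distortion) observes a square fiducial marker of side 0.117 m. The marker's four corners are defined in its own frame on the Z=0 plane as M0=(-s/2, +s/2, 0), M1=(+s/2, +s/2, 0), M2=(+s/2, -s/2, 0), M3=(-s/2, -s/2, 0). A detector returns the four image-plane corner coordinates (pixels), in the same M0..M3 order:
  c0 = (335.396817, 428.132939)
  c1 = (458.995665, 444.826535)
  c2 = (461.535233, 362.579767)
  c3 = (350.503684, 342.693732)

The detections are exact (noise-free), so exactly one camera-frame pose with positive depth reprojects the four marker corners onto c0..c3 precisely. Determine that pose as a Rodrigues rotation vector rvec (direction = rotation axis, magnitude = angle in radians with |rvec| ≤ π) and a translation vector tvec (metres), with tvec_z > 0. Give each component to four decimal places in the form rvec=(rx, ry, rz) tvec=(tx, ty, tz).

Intrinsics K: fx=713.4, fy=428.2, cx=322.3, cy=247.8
Marker side s = 0.117 m; corners in marker frame (Z=0):
  M0 = (-0.0585, +0.0585, 0)
  M1 = (+0.0585, +0.0585, 0)
  M2 = (+0.0585, -0.0585, 0)
  M3 = (-0.0585, -0.0585, 0)
Detected image corners:
  c0 = (335.396817, 428.132939) px
  c1 = (458.995665, 444.826535) px
  c2 = (461.535233, 362.579767) px
  c3 = (350.503684, 342.693732) px
Planar DLT: solve 8×8 A·h = b for H (H[2,2]=1):
  H  [+1207.44731 -425.89098 +403.60713]
  H  [+360.88830 +370.27275 +392.68456]
  H  [+0.51669 -0.87673 +1.00000]
B = K⁻¹H; ‖b₁‖=1.640620, ‖b₂‖=1.640620; λ = 2/(‖b₁‖+‖b₂‖) = 0.609526, sign → tz>0 ⇒ λ=+0.609526
r₁ = λ·B[:,0] = (+0.88935,+0.33146,+0.31494); r₂ = λ·B[:,1] = (-0.12245,+0.83632,-0.53439)
r₃ = r₁×r₂ = (-0.44052,+0.43670,+0.78437); SVD([r₁ r₂ r₃]) → R = UVᵀ:
  R  [+0.88935 -0.12245 -0.44052]
  R  [+0.33146 +0.83632 +0.43670]
  R  [+0.31494 -0.53439 +0.78437]
t = (+0.06947, +0.20624, +0.60953) m
tr R = 2.510049; θ = arccos((tr R − 1)/2) = 0.715105 rad = 40.972°
axis k = ((R−Rᵀ)₃₂, (R−Rᵀ)₁₃, (R−Rᵀ)₂₁) / (2 sinθ) = (-0.740501, -0.576069, +0.346126)
rvec = θ·k = (-0.529536, -0.411950, +0.247517)

rvec=(-0.5295, -0.4119, 0.2475) tvec=(0.0695, 0.2062, 0.6095)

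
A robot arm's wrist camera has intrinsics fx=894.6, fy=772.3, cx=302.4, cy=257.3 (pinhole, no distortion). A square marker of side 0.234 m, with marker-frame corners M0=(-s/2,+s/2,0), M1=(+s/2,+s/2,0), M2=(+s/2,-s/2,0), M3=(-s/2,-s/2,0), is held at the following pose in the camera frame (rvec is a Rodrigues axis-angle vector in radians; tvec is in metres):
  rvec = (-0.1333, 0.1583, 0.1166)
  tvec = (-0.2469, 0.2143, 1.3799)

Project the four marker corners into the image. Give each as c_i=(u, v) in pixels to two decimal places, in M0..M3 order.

Intrinsics K: fx=894.6, fy=772.3, cx=302.4, cy=257.3
Marker side s = 0.234 m; corners in marker frame (Z=0):
  M0 = (-0.1170, +0.1170, 0)
  M1 = (+0.1170, +0.1170, 0)
  M2 = (+0.1170, -0.1170, 0)
  M3 = (-0.1170, -0.1170, 0)
rvec = (-0.1333, 0.1583, 0.1166), |rvec| = θ = 0.23754 rad = 13.610°
Rodrigues: sinθ=0.23531, 1−cosθ=0.02808; R = I + sinθ·[k]× + (1−cosθ)·[k]×²:
    [+0.98076 -0.12601 +0.14908]
    [+0.10501 +0.98439 +0.14124]
    [-0.16455 -0.12286 +0.97869]
t = (-0.2469, 0.2143, 1.3799) m
M0: Pc = R·M0+t = (-0.37639, +0.31719, +1.38478); u = 894.6·(-0.37639)/1.38478 + 302.4 = 59.2414, v = 772.3·(+0.31719)/1.38478 + 257.3 = 434.1981
M1: Pc = R·M1+t = (-0.14689, +0.34176, +1.34627); u = 894.6·(-0.14689)/1.34627 + 302.4 = 204.7890, v = 772.3·(+0.34176)/1.34627 + 257.3 = 453.3530
M2: Pc = R·M2+t = (-0.11741, +0.11141, +1.37502); u = 894.6·(-0.11741)/1.37502 + 302.4 = 226.0136, v = 772.3·(+0.11141)/1.37502 + 257.3 = 319.8760
M3: Pc = R·M3+t = (-0.34691, +0.08684, +1.41353); u = 894.6·(-0.34691)/1.41353 + 302.4 = 82.8482, v = 772.3·(+0.08684)/1.41353 + 257.3 = 304.7465

c0=(59.24, 434.20) c1=(204.79, 453.35) c2=(226.01, 319.88) c3=(82.85, 304.75)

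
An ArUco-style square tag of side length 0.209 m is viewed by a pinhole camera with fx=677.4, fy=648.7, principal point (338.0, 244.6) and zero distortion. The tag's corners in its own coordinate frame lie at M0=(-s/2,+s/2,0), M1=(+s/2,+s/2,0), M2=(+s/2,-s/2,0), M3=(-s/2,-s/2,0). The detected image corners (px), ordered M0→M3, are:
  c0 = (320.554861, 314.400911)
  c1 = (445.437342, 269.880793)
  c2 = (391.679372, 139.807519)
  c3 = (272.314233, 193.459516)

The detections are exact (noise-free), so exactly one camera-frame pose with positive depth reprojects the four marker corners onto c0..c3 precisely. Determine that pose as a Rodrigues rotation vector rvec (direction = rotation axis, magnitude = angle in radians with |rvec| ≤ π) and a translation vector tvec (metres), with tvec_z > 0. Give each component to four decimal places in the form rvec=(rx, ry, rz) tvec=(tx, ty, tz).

Intrinsics K: fx=677.4, fy=648.7, cx=338.0, cy=244.6
Marker side s = 0.209 m; corners in marker frame (Z=0):
  M0 = (-0.1045, +0.1045, 0)
  M1 = (+0.1045, +0.1045, 0)
  M2 = (+0.1045, -0.1045, 0)
  M3 = (-0.1045, -0.1045, 0)
Detected image corners:
  c0 = (320.554861, 314.400911) px
  c1 = (445.437342, 269.880793) px
  c2 = (391.679372, 139.807519) px
  c3 = (272.314233, 193.459516) px
Planar DLT: solve 8×8 A·h = b for H (H[2,2]=1):
  H  [+451.27714 +221.75086 +354.96105]
  H  [-320.31623 +585.70737 +229.94208]
  H  [-0.37193 -0.06085 +1.00000]
B = K⁻¹H; ‖b₁‖=0.994402, ‖b₂‖=0.994402; λ = 2/(‖b₁‖+‖b₂‖) = 1.005629, sign → tz>0 ⇒ λ=+1.005629
r₁ = λ·B[:,0] = (+0.85657,-0.35553,-0.37402); r₂ = λ·B[:,1] = (+0.35973,+0.93105,-0.06119)
r₃ = r₁×r₂ = (+0.36999,-0.08214,+0.92540); SVD([r₁ r₂ r₃]) → R = UVᵀ:
  R  [+0.85657 +0.35973 +0.36999]
  R  [-0.35553 +0.93105 -0.08214]
  R  [-0.37402 -0.06119 +0.92540]
t = (+0.02518, -0.02272, +1.00563) m
tr R = 2.713012; θ = arccos((tr R − 1)/2) = 0.542334 rad = 31.073°
axis k = ((R−Rᵀ)₃₂, (R−Rᵀ)₁₃, (R−Rᵀ)₂₁) / (2 sinθ) = (+0.020293, +0.720749, -0.692899)
rvec = θ·k = (+0.011006, +0.390887, -0.375783)

rvec=(0.0110, 0.3909, -0.3758) tvec=(0.0252, -0.0227, 1.0056)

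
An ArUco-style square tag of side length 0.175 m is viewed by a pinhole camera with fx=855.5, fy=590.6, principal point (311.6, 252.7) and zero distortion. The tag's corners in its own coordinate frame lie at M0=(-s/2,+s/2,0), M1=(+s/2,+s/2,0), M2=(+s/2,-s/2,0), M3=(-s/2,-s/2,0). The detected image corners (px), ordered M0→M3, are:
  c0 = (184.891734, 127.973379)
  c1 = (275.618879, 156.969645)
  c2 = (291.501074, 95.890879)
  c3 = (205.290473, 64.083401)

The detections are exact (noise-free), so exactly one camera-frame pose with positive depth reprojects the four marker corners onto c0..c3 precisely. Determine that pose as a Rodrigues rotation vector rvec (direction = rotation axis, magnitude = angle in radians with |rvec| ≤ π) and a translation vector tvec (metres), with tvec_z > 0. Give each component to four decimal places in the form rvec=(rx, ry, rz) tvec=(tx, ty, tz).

Intrinsics K: fx=855.5, fy=590.6, cx=311.6, cy=252.7
Marker side s = 0.175 m; corners in marker frame (Z=0):
  M0 = (-0.0875, +0.0875, 0)
  M1 = (+0.0875, +0.0875, 0)
  M2 = (+0.0875, -0.0875, 0)
  M3 = (-0.0875, -0.0875, 0)
Detected image corners:
  c0 = (184.891734, 127.973379) px
  c1 = (275.618879, 156.969645) px
  c2 = (291.501074, 95.890879) px
  c3 = (205.290473, 64.083401) px
Planar DLT: solve 8×8 A·h = b for H (H[2,2]=1):
  H  [+592.12584 -155.26262 +240.90237]
  H  [+214.23521 +332.62515 +111.11781]
  H  [+0.36283 -0.21733 +1.00000]
B = K⁻¹H; ‖b₁‖=0.698774, ‖b₂‖=0.698774; λ = 2/(‖b₁‖+‖b₂‖) = 1.431078, sign → tz>0 ⇒ λ=+1.431078
r₁ = λ·B[:,0] = (+0.80138,+0.29694,+0.51924); r₂ = λ·B[:,1] = (-0.14644,+0.93906,-0.31102)
r₃ = r₁×r₂ = (-0.57995,+0.17320,+0.79603); SVD([r₁ r₂ r₃]) → R = UVᵀ:
  R  [+0.80138 -0.14644 -0.57995]
  R  [+0.29694 +0.93906 +0.17320]
  R  [+0.51924 -0.31102 +0.79603]
t = (-0.11826, -0.34307, +1.43108) m
tr R = 2.536465; θ = arccos((tr R − 1)/2) = 0.694721 rad = 39.805°
axis k = ((R−Rᵀ)₃₂, (R−Rᵀ)₁₃, (R−Rᵀ)₂₁) / (2 sinθ) = (-0.378195, -0.858512, +0.346302)
rvec = θ·k = (-0.262740, -0.596426, +0.240583)

rvec=(-0.2627, -0.5964, 0.2406) tvec=(-0.1183, -0.3431, 1.4311)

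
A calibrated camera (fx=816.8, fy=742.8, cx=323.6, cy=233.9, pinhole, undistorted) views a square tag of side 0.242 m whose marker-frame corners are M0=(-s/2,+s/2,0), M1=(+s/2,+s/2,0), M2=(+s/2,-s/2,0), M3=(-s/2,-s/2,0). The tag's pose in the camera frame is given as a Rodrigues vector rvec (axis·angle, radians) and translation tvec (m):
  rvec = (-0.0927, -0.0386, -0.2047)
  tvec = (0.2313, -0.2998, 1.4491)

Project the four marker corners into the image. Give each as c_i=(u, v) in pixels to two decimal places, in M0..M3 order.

Intrinsics K: fx=816.8, fy=742.8, cx=323.6, cy=233.9
Marker side s = 0.242 m; corners in marker frame (Z=0):
  M0 = (-0.1210, +0.1210, 0)
  M1 = (+0.1210, +0.1210, 0)
  M2 = (+0.1210, -0.1210, 0)
  M3 = (-0.1210, -0.1210, 0)
rvec = (-0.0927, -0.0386, -0.2047), |rvec| = θ = 0.22800 rad = 13.064°
Rodrigues: sinθ=0.22603, 1−cosθ=0.02588; R = I + sinθ·[k]× + (1−cosθ)·[k]×²:
    [+0.97840 +0.20471 -0.02882]
    [-0.20115 +0.97486 +0.09583]
    [+0.04771 -0.08797 +0.99498]
t = (0.2313, -0.2998, 1.4491) m
M0: Pc = R·M0+t = (+0.13768, -0.15750, +1.43268); u = 816.8·(+0.13768)/1.43268 + 323.6 = 402.0963, v = 742.8·(-0.15750)/1.43268 + 233.9 = 152.2399
M1: Pc = R·M1+t = (+0.37446, -0.20618, +1.44423); u = 816.8·(+0.37446)/1.44423 + 323.6 = 535.3779, v = 742.8·(-0.20618)/1.44423 + 233.9 = 127.8565
M2: Pc = R·M2+t = (+0.32492, -0.44210, +1.46552); u = 816.8·(+0.32492)/1.46552 + 323.6 = 504.6906, v = 742.8·(-0.44210)/1.46552 + 233.9 = 9.8222
M3: Pc = R·M3+t = (+0.08814, -0.39342, +1.45397); u = 816.8·(+0.08814)/1.45397 + 323.6 = 373.1166, v = 742.8·(-0.39342)/1.45397 + 233.9 = 32.9112

c0=(402.10, 152.24) c1=(535.38, 127.86) c2=(504.69, 9.82) c3=(373.12, 32.91)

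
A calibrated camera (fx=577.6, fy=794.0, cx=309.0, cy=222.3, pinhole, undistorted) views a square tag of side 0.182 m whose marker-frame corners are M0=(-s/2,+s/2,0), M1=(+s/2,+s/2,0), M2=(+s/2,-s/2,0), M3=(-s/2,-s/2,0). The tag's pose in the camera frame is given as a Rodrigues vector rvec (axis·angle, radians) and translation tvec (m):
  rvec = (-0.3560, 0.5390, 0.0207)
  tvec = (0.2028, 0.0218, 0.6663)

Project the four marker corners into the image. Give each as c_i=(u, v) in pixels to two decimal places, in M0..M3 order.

c0=(405.80, 354.77) c1=(573.88, 357.47) c2=(567.78, 136.44) c3=(413.91, 161.38)

Intrinsics K: fx=577.6, fy=794.0, cx=309.0, cy=222.3
Marker side s = 0.182 m; corners in marker frame (Z=0):
  M0 = (-0.0910, +0.0910, 0)
  M1 = (+0.0910, +0.0910, 0)
  M2 = (+0.0910, -0.0910, 0)
  M3 = (-0.0910, -0.0910, 0)
rvec = (-0.3560, 0.5390, 0.0207), |rvec| = θ = 0.64629 rad = 37.029°
Rodrigues: sinθ=0.60223, 1−cosθ=0.20167; R = I + sinθ·[k]× + (1−cosθ)·[k]×²:
    [+0.85952 -0.11194 +0.49870]
    [-0.07336 +0.93860 +0.33712]
    [-0.50581 -0.32634 +0.79853]
t = (0.2028, 0.0218, 0.6663) m
M0: Pc = R·M0+t = (+0.11440, +0.11389, +0.68263); u = 577.6·(+0.11440)/0.68263 + 309.0 = 405.7959, v = 794.0·(+0.11389)/0.68263 + 222.3 = 354.7688
M1: Pc = R·M1+t = (+0.27083, +0.10054, +0.59057); u = 577.6·(+0.27083)/0.59057 + 309.0 = 573.8802, v = 794.0·(+0.10054)/0.59057 + 222.3 = 357.4673
M2: Pc = R·M2+t = (+0.29120, -0.07029, +0.64997); u = 577.6·(+0.29120)/0.64997 + 309.0 = 567.7797, v = 794.0·(-0.07029)/0.64997 + 222.3 = 136.4359
M3: Pc = R·M3+t = (+0.13477, -0.05694, +0.74203); u = 577.6·(+0.13477)/0.74203 + 309.0 = 413.9063, v = 794.0·(-0.05694)/0.74203 + 222.3 = 161.3751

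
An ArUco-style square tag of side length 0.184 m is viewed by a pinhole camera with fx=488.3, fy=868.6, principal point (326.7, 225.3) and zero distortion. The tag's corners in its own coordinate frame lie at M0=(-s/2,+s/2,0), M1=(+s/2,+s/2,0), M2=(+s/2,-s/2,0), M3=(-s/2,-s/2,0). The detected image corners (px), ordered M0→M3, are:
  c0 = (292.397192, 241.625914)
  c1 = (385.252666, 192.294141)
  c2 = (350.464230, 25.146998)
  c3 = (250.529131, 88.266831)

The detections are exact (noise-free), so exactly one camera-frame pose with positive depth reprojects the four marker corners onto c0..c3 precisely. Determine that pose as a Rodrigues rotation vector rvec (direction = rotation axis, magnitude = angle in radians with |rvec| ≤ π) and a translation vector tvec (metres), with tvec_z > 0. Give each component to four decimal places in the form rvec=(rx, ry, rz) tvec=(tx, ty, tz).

Intrinsics K: fx=488.3, fy=868.6, cx=326.7, cy=225.3
Marker side s = 0.184 m; corners in marker frame (Z=0):
  M0 = (-0.0920, +0.0920, 0)
  M1 = (+0.0920, +0.0920, 0)
  M2 = (+0.0920, -0.0920, 0)
  M3 = (-0.0920, -0.0920, 0)
Detected image corners:
  c0 = (292.397192, 241.625914) px
  c1 = (385.252666, 192.294141) px
  c2 = (350.464230, 25.146998) px
  c3 = (250.529131, 88.266831) px
Planar DLT: solve 8×8 A·h = b for H (H[2,2]=1):
  H  [+431.08956 +372.94375 +319.29142]
  H  [-343.13905 +940.20687 +141.36191]
  H  [-0.28746 +0.51345 +1.00000]
B = K⁻¹H; ‖b₁‖=1.158154, ‖b₂‖=1.158154; λ = 2/(‖b₁‖+‖b₂‖) = 0.863443, sign → tz>0 ⇒ λ=+0.863443
r₁ = λ·B[:,0] = (+0.92834,-0.27672,-0.24820); r₂ = λ·B[:,1] = (+0.36285,+0.81963,+0.44333)
r₃ = r₁×r₂ = (+0.08076,-0.50163,+0.86131); SVD([r₁ r₂ r₃]) → R = UVᵀ:
  R  [+0.92834 +0.36285 +0.08076]
  R  [-0.27672 +0.81963 -0.50163]
  R  [-0.24820 +0.44333 +0.86131]
t = (-0.01310, -0.08344, +0.86344) m
tr R = 2.609282; θ = arccos((tr R − 1)/2) = 0.635726 rad = 36.424°
axis k = ((R−Rᵀ)₃₂, (R−Rᵀ)₁₃, (R−Rᵀ)₂₁) / (2 sinθ) = (+0.795739, +0.277013, -0.538575)
rvec = θ·k = (+0.505872, +0.176104, -0.342386)

rvec=(0.5059, 0.1761, -0.3424) tvec=(-0.0131, -0.0834, 0.8634)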